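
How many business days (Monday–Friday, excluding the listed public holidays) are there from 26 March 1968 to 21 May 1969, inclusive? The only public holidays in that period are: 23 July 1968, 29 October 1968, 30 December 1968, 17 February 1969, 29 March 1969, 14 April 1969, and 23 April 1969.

26 March 1968 is a Tuesday.
From 26 March 1968 to 21 May 1969 is 422 days inclusive.
422 = 7 × 60 + 2, so there are 60 full weeks plus 2 extra days.
Each full week contributes 5 weekdays (Mon–Fri): 60 × 5 = 300.
The 2 extra days are Tuesday, Wednesday — 2 of them qualify.
Total: 300 + 2 = 302.
Holidays: 23 July 1968 (Tue); 29 October 1968 (Tue); 30 December 1968 (Mon); 17 February 1969 (Mon); 29 March 1969 (Sat); 14 April 1969 (Mon); 23 April 1969 (Wed).
6 of the 7 holidays fall on weekdays; the rest are weekends and were already excluded.
Business days: 302 − 6 = 296.

296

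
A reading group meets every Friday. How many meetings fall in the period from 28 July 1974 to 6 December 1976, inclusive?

28 July 1974 is a Sunday.
The range spans 863 days (inclusive of both endpoints).
863 = 7 × 123 + 2, so there are 123 full weeks plus 2 extra days.
Each full week contributes one Friday: 123 so far.
The 2 extra days are Sunday, Monday — none qualify.
Total: 123 + 0 = 123.

123 Fridays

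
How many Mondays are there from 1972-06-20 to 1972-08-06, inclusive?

1972-06-20 is a Tuesday.
The range spans 48 days (inclusive of both endpoints).
48 = 7 × 6 + 6, so there are 6 full weeks plus 6 extra days.
Each full week contributes one Monday: 6 so far.
The 6 extra days are Tuesday, Wednesday, Thursday, Friday, Saturday, Sunday — none qualify.
Total: 6 + 0 = 6.

6 Mondays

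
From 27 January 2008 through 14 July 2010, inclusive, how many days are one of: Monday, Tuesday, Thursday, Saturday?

514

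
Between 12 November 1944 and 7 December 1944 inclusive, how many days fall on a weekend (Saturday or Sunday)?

12 November 1944 is a Sunday.
The range spans 26 days (inclusive of both endpoints).
26 = 7 × 3 + 5, so there are 3 full weeks plus 5 extra days.
Each full week contributes 2 weekend days (Sat, Sun): 3 × 2 = 6.
The 5 extra days are Sunday, Monday, Tuesday, Wednesday, Thursday — 1 of them qualifies.
Total: 6 + 1 = 7.

7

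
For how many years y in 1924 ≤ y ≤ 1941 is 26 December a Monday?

3

Day of week of December 26 in each year:
1924: Fri, 1925: Sat, 1926: Sun, 1927: Mon ✓, 1928: Wed, 1929: Thu, 1930: Fri, 1931: Sat, 1932: Mon ✓, 1933: Tue, 1934: Wed, 1935: Thu, 1936: Sat, 1937: Sun, 1938: Mon ✓, 1939: Tue, 1940: Thu, 1941: Fri
Mondays: 1927, 1932, 1938.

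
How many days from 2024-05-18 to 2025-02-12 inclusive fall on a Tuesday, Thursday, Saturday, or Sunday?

155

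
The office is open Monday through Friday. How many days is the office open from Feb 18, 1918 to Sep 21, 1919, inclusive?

415 weekdays

Feb 18, 1918 is a Monday.
From Feb 18, 1918 to Sep 21, 1919 is 581 days inclusive.
581 = 7 × 83, so the span is exactly 83 full weeks.
Each full week contributes 5 weekdays (Mon–Fri): 83 × 5 = 415.
Total: 415.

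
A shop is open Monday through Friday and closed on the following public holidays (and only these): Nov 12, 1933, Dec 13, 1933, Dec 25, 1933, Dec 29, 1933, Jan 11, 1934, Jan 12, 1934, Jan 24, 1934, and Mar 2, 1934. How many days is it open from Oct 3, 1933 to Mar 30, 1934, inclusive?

122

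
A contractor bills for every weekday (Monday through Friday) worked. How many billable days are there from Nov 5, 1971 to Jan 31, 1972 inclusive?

62 weekdays

Nov 5, 1971 is a Friday.
From Nov 5, 1971 to Jan 31, 1972 is 88 days inclusive.
88 = 7 × 12 + 4, so there are 12 full weeks plus 4 extra days.
Each full week contributes 5 weekdays (Mon–Fri): 12 × 5 = 60.
The 4 extra days are Fri, Sat, Sun, Mon — 2 of them qualify.
Total: 60 + 2 = 62.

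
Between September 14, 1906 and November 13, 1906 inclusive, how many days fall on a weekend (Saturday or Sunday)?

September 14, 1906 is a Friday.
That's 61 days from start to end, counting both.
61 = 7 × 8 + 5, so there are 8 full weeks plus 5 extra days.
Each full week contributes 2 weekend days (Sat, Sun): 8 × 2 = 16.
The 5 extra days are Fri, Sat, Sun, Mon, Tue — 2 of them qualify.
Total: 16 + 2 = 18.

18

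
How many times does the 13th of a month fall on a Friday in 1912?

2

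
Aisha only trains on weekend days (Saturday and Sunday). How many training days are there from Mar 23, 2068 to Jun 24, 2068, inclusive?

28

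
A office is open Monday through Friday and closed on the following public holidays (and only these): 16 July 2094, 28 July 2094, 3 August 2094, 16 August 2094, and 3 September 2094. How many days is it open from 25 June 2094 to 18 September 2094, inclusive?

25 June 2094 is a Friday.
That's 86 days from start to end, counting both.
86 = 7 × 12 + 2, so there are 12 full weeks plus 2 extra days.
Each full week contributes 5 weekdays (Mon–Fri): 12 × 5 = 60.
The 2 extra days are Friday, Saturday — 1 of them qualifies.
Total: 60 + 1 = 61.
Holidays: 16 July 2094 (Fri); 28 July 2094 (Wed); 3 August 2094 (Tue); 16 August 2094 (Mon); 3 September 2094 (Fri).
All 5 holidays fall on weekdays, so subtract 5.
Business days: 61 − 5 = 56.

56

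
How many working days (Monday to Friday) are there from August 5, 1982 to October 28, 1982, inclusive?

August 5, 1982 is a Thursday.
The range spans 85 days (inclusive of both endpoints).
85 = 7 × 12 + 1, so there are 12 full weeks plus 1 extra day.
Each full week contributes 5 weekdays (Mon–Fri): 12 × 5 = 60.
The 1 extra day is Thursday — 1 of them qualifies.
Total: 60 + 1 = 61.

61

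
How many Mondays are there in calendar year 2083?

Jan 1, 2083 is a Friday.
The range spans 365 days (inclusive of both endpoints).
365 = 7 × 52 + 1, so there are 52 full weeks plus 1 extra day.
Each full week contributes one Monday: 52 so far.
The 1 extra day is Fri — none qualify.
Total: 52 + 0 = 52.

52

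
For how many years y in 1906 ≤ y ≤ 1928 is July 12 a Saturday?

Day of week of July 12 in each year:
1906: Thu, 1907: Fri, 1908: Sun, 1909: Mon, 1910: Tue, 1911: Wed, 1912: Fri, 1913: Sat ✓, 1914: Sun, 1915: Mon, 1916: Wed, 1917: Thu, 1918: Fri, 1919: Sat ✓, 1920: Mon, 1921: Tue, 1922: Wed, 1923: Thu, 1924: Sat ✓, 1925: Sun, 1926: Mon, 1927: Tue, 1928: Thu
Saturdays: 1913, 1919, 1924.

3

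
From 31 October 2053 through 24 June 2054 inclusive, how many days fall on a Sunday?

34 Sundays

31 October 2053 is a Friday.
The range spans 237 days (inclusive of both endpoints).
237 = 7 × 33 + 6, so there are 33 full weeks plus 6 extra days.
Each full week contributes one Sunday: 33 so far.
The 6 extra days are Friday, Saturday, Sunday, Monday, Tuesday, Wednesday — 1 of them qualifies.
Total: 33 + 1 = 34.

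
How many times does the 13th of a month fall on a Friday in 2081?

The 13th falls on a Friday when the month's 13th has weekday Fri.
Jan 13 is Mon; Feb 13 is Thu; Mar 13 is Thu; Apr 13 is Sun; May 13 is Tue; Jun 13 is Fri ✓; Jul 13 is Sun; Aug 13 is Wed; Sep 13 is Sat; Oct 13 is Mon; Nov 13 is Thu; Dec 13 is Sat.
Friday the 13ths: Jun.

1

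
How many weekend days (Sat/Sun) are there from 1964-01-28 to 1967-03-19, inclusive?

1964-01-28 is a Tuesday.
The range spans 1147 days (inclusive of both endpoints).
1147 = 7 × 163 + 6, so there are 163 full weeks plus 6 extra days.
Each full week contributes 2 weekend days (Sat, Sun): 163 × 2 = 326.
The 6 extra days are Tuesday, Wednesday, Thursday, Friday, Saturday, Sunday — 2 of them qualify.
Total: 326 + 2 = 328.

328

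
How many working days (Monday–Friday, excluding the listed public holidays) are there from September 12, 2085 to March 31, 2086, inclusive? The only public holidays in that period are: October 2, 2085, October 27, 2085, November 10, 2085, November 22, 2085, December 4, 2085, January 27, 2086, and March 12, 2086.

September 12, 2085 is a Wednesday.
That's 201 days from start to end, counting both.
201 = 7 × 28 + 5, so there are 28 full weeks plus 5 extra days.
Each full week contributes 5 weekdays (Mon–Fri): 28 × 5 = 140.
The 5 extra days are Wed, Thu, Fri, Sat, Sun — 3 of them qualify.
Total: 140 + 3 = 143.
Holidays: October 2, 2085 (Tue); October 27, 2085 (Sat); November 10, 2085 (Sat); November 22, 2085 (Thu); December 4, 2085 (Tue); January 27, 2086 (Sun); March 12, 2086 (Tue).
4 of the 7 holidays fall on weekdays; the rest are weekends and were already excluded.
Business days: 143 − 4 = 139.

139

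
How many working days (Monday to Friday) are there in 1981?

261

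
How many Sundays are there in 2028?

53

January 1, 2028 is a Saturday.
From January 1, 2028 to December 31, 2028 is 366 days inclusive.
366 = 7 × 52 + 2, so there are 52 full weeks plus 2 extra days.
Each full week contributes one Sunday: 52 so far.
The 2 extra days are Sat, Sun — 1 of them qualifies.
Total: 52 + 1 = 53.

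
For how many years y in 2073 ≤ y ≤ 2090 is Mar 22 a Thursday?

Day of week of March 22 in each year:
2073: Wed, 2074: Thu ✓, 2075: Fri, 2076: Sun, 2077: Mon, 2078: Tue, 2079: Wed, 2080: Fri, 2081: Sat, 2082: Sun, 2083: Mon, 2084: Wed, 2085: Thu ✓, 2086: Fri, 2087: Sat, 2088: Mon, 2089: Tue, 2090: Wed
Thursdays: 2074, 2085.

2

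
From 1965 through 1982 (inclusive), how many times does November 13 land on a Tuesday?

2

Day of week of November 13 in each year:
1965: Sat, 1966: Sun, 1967: Mon, 1968: Wed, 1969: Thu, 1970: Fri, 1971: Sat, 1972: Mon, 1973: Tue ✓, 1974: Wed, 1975: Thu, 1976: Sat, 1977: Sun, 1978: Mon, 1979: Tue ✓, 1980: Thu, 1981: Fri, 1982: Sat
Tuesdays: 1973, 1979.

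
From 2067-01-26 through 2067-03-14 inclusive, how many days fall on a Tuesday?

6 Tuesdays

2067-01-26 is a Wednesday.
That's 48 days from start to end, counting both.
48 = 7 × 6 + 6, so there are 6 full weeks plus 6 extra days.
Each full week contributes one Tuesday: 6 so far.
The 6 extra days are Wed, Thu, Fri, Sat, Sun, Mon — none qualify.
Total: 6 + 0 = 6.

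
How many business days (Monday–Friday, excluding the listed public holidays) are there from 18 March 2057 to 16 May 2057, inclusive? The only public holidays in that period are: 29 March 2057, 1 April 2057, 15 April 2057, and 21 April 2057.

42

18 March 2057 is a Sunday.
From 18 March 2057 to 16 May 2057 is 60 days inclusive.
60 = 7 × 8 + 4, so there are 8 full weeks plus 4 extra days.
Each full week contributes 5 weekdays (Mon–Fri): 8 × 5 = 40.
The 4 extra days are Sunday, Monday, Tuesday, Wednesday — 3 of them qualify.
Total: 40 + 3 = 43.
Holidays: 29 March 2057 (Thu); 1 April 2057 (Sun); 15 April 2057 (Sun); 21 April 2057 (Sat).
1 of the 4 holidays fall on weekdays; the rest are weekends and were already excluded.
Business days: 43 − 1 = 42.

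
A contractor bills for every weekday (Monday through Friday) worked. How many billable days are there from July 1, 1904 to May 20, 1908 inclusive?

July 1, 1904 is a Friday.
That's 1420 days from start to end, counting both.
1420 = 7 × 202 + 6, so there are 202 full weeks plus 6 extra days.
Each full week contributes 5 weekdays (Mon–Fri): 202 × 5 = 1010.
The 6 extra days are Fri, Sat, Sun, Mon, Tue, Wed — 4 of them qualify.
Total: 1010 + 4 = 1014.

1014 weekdays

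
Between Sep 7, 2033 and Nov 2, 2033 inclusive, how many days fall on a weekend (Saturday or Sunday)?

16

Sep 7, 2033 is a Wednesday.
That's 57 days from start to end, counting both.
57 = 7 × 8 + 1, so there are 8 full weeks plus 1 extra day.
Each full week contributes 2 weekend days (Sat, Sun): 8 × 2 = 16.
The 1 extra day is Wed — none qualify.
Total: 16 + 0 = 16.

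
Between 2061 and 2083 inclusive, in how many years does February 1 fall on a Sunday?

3

Day of week of February 1 in each year:
2061: Tue, 2062: Wed, 2063: Thu, 2064: Fri, 2065: Sun ✓, 2066: Mon, 2067: Tue, 2068: Wed, 2069: Fri, 2070: Sat, 2071: Sun ✓, 2072: Mon, 2073: Wed, 2074: Thu, 2075: Fri, 2076: Sat, 2077: Mon, 2078: Tue, 2079: Wed, 2080: Thu, 2081: Sat, 2082: Sun ✓, 2083: Mon
Sundays: 2065, 2071, 2082.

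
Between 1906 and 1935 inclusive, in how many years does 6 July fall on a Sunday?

4

Day of week of July 6 in each year:
1906: Fri, 1907: Sat, 1908: Mon, 1909: Tue, 1910: Wed, 1911: Thu, 1912: Sat, 1913: Sun ✓, 1914: Mon, 1915: Tue, 1916: Thu, 1917: Fri, 1918: Sat, 1919: Sun ✓, 1920: Tue, 1921: Wed, 1922: Thu, 1923: Fri, 1924: Sun ✓, 1925: Mon, 1926: Tue, 1927: Wed, 1928: Fri, 1929: Sat, 1930: Sun ✓, 1931: Mon, 1932: Wed, 1933: Thu, 1934: Fri, 1935: Sat
Sundays: 1913, 1919, 1924, 1930.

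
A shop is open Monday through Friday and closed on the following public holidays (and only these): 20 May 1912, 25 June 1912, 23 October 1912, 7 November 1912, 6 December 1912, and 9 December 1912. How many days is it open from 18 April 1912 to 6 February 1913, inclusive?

205

18 April 1912 is a Thursday.
The range spans 295 days (inclusive of both endpoints).
295 = 7 × 42 + 1, so there are 42 full weeks plus 1 extra day.
Each full week contributes 5 weekdays (Mon–Fri): 42 × 5 = 210.
The 1 extra day is Thu — 1 of them qualifies.
Total: 210 + 1 = 211.
Holidays: 20 May 1912 (Mon); 25 June 1912 (Tue); 23 October 1912 (Wed); 7 November 1912 (Thu); 6 December 1912 (Fri); 9 December 1912 (Mon).
All 6 holidays fall on weekdays, so subtract 6.
Business days: 211 − 6 = 205.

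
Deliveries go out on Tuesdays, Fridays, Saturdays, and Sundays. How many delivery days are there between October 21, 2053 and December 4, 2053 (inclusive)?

25

October 21, 2053 is a Tuesday.
The range spans 45 days (inclusive of both endpoints).
45 = 7 × 6 + 3, so there are 6 full weeks plus 3 extra days.
Each full week contributes 4 days from the set (Tue, Fri, Sat, Sun): 6 × 4 = 24.
The 3 extra days are Tue, Wed, Thu — 1 of them qualifies.
Total: 24 + 1 = 25.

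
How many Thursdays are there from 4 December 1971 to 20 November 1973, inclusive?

102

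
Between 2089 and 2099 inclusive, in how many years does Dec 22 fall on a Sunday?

Day of week of December 22 in each year:
2089: Thu, 2090: Fri, 2091: Sat, 2092: Mon, 2093: Tue, 2094: Wed, 2095: Thu, 2096: Sat, 2097: Sun ✓, 2098: Mon, 2099: Tue
Sundays: 2097.

1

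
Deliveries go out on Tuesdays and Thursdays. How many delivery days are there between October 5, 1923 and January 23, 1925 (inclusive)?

October 5, 1923 is a Friday.
That's 477 days from start to end, counting both.
477 = 7 × 68 + 1, so there are 68 full weeks plus 1 extra day.
Each full week contributes 2 days from the set (Tue, Thu): 68 × 2 = 136.
The 1 extra day is Fri — none qualify.
Total: 136 + 0 = 136.

136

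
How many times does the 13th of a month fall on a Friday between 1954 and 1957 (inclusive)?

7

Friday-the-13ths by year:
1954: Aug
1955: May
1956: Jan, Apr, Jul
1957: Sep, Dec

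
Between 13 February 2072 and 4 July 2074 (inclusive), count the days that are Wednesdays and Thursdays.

13 February 2072 is a Saturday.
That's 873 days from start to end, counting both.
873 = 7 × 124 + 5, so there are 124 full weeks plus 5 extra days.
Each full week contributes 2 days from the set (Wed, Thu): 124 × 2 = 248.
The 5 extra days are Sat, Sun, Mon, Tue, Wed — 1 of them qualifies.
Total: 248 + 1 = 249.

249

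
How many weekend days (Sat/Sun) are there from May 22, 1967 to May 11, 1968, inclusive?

101

May 22, 1967 is a Monday.
The range spans 356 days (inclusive of both endpoints).
356 = 7 × 50 + 6, so there are 50 full weeks plus 6 extra days.
Each full week contributes 2 weekend days (Sat, Sun): 50 × 2 = 100.
The 6 extra days are Monday, Tuesday, Wednesday, Thursday, Friday, Saturday — 1 of them qualifies.
Total: 100 + 1 = 101.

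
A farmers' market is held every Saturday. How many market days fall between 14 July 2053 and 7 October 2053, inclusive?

12 Saturdays

14 July 2053 is a Monday.
The range spans 86 days (inclusive of both endpoints).
86 = 7 × 12 + 2, so there are 12 full weeks plus 2 extra days.
Each full week contributes one Saturday: 12 so far.
The 2 extra days are Monday, Tuesday — none qualify.
Total: 12 + 0 = 12.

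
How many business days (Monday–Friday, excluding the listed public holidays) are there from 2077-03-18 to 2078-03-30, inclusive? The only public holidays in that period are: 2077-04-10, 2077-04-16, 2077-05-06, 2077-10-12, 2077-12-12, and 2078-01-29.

267 business days

2077-03-18 is a Thursday.
From 2077-03-18 to 2078-03-30 is 378 days inclusive.
378 = 7 × 54, so the span is exactly 54 full weeks.
Each full week contributes 5 weekdays (Mon–Fri): 54 × 5 = 270.
Total: 270.
Holidays: 2077-04-10 (Sat); 2077-04-16 (Fri); 2077-05-06 (Thu); 2077-10-12 (Tue); 2077-12-12 (Sun); 2078-01-29 (Sat).
3 of the 6 holidays fall on weekdays; the rest are weekends and were already excluded.
Business days: 270 − 3 = 267.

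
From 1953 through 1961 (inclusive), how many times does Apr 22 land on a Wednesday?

Day of week of April 22 in each year:
1953: Wed ✓, 1954: Thu, 1955: Fri, 1956: Sun, 1957: Mon, 1958: Tue, 1959: Wed ✓, 1960: Fri, 1961: Sat
Wednesdays: 1953, 1959.

2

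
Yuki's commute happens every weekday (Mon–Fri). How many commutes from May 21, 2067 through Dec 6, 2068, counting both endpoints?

May 21, 2067 is a Saturday.
The range spans 566 days (inclusive of both endpoints).
566 = 7 × 80 + 6, so there are 80 full weeks plus 6 extra days.
Each full week contributes 5 weekdays (Mon–Fri): 80 × 5 = 400.
The 6 extra days are Sat, Sun, Mon, Tue, Wed, Thu — 4 of them qualify.
Total: 400 + 4 = 404.

404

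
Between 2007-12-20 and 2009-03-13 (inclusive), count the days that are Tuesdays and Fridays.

129

2007-12-20 is a Thursday.
The range spans 450 days (inclusive of both endpoints).
450 = 7 × 64 + 2, so there are 64 full weeks plus 2 extra days.
Each full week contributes 2 days from the set (Tue, Fri): 64 × 2 = 128.
The 2 extra days are Thursday, Friday — 1 of them qualifies.
Total: 128 + 1 = 129.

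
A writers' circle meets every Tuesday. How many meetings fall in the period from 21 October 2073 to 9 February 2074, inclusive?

21 October 2073 is a Saturday.
The range spans 112 days (inclusive of both endpoints).
112 = 7 × 16, so the span is exactly 16 full weeks.
Each full week contributes one Tuesday: 16 so far.
Total: 16.

16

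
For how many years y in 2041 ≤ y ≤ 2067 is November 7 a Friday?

Day of week of November 7 in each year:
2041: Thu, 2042: Fri ✓, 2043: Sat, 2044: Mon, 2045: Tue, 2046: Wed, 2047: Thu, 2048: Sat, 2049: Sun, 2050: Mon, 2051: Tue, 2052: Thu, 2053: Fri ✓, 2054: Sat, 2055: Sun, 2056: Tue, 2057: Wed, 2058: Thu, 2059: Fri ✓, 2060: Sun, 2061: Mon, 2062: Tue, 2063: Wed, 2064: Fri ✓, 2065: Sat, 2066: Sun, 2067: Mon
Fridays: 2042, 2053, 2059, 2064.

4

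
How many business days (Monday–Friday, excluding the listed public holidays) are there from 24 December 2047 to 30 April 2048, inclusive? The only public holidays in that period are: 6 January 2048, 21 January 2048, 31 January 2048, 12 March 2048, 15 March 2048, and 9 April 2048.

88 business days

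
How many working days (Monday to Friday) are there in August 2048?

21 weekdays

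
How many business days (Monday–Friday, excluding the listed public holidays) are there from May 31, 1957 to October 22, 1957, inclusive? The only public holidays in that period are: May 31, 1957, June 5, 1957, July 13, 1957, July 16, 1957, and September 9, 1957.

99 business days

May 31, 1957 is a Friday.
From May 31, 1957 to October 22, 1957 is 145 days inclusive.
145 = 7 × 20 + 5, so there are 20 full weeks plus 5 extra days.
Each full week contributes 5 weekdays (Mon–Fri): 20 × 5 = 100.
The 5 extra days are Fri, Sat, Sun, Mon, Tue — 3 of them qualify.
Total: 100 + 3 = 103.
Holidays: May 31, 1957 (Fri); June 5, 1957 (Wed); July 13, 1957 (Sat); July 16, 1957 (Tue); September 9, 1957 (Mon).
4 of the 5 holidays fall on weekdays; the rest are weekends and were already excluded.
Business days: 103 − 4 = 99.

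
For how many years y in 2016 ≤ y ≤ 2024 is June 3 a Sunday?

Day of week of June 3 in each year:
2016: Fri, 2017: Sat, 2018: Sun ✓, 2019: Mon, 2020: Wed, 2021: Thu, 2022: Fri, 2023: Sat, 2024: Mon
Sundays: 2018.

1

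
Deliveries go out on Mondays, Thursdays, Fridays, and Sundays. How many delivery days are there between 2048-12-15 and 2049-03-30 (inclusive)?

60

2048-12-15 is a Tuesday.
That's 106 days from start to end, counting both.
106 = 7 × 15 + 1, so there are 15 full weeks plus 1 extra day.
Each full week contributes 4 days from the set (Mon, Thu, Fri, Sun): 15 × 4 = 60.
The 1 extra day is Tue — none qualify.
Total: 60 + 0 = 60.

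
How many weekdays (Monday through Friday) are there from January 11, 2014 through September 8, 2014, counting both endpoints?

171 weekdays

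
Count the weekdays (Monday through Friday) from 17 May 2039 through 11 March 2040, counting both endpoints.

17 May 2039 is a Tuesday.
The range spans 300 days (inclusive of both endpoints).
300 = 7 × 42 + 6, so there are 42 full weeks plus 6 extra days.
Each full week contributes 5 weekdays (Mon–Fri): 42 × 5 = 210.
The 6 extra days are Tuesday, Wednesday, Thursday, Friday, Saturday, Sunday — 4 of them qualify.
Total: 210 + 4 = 214.

214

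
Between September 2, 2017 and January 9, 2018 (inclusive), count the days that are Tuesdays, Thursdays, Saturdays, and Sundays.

September 2, 2017 is a Saturday.
That's 130 days from start to end, counting both.
130 = 7 × 18 + 4, so there are 18 full weeks plus 4 extra days.
Each full week contributes 4 days from the set (Tue, Thu, Sat, Sun): 18 × 4 = 72.
The 4 extra days are Sat, Sun, Mon, Tue — 3 of them qualify.
Total: 72 + 3 = 75.

75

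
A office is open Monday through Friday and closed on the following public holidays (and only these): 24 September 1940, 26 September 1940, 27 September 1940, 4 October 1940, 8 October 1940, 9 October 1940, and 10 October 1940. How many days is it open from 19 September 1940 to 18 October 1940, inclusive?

15 working days

19 September 1940 is a Thursday.
That's 30 days from start to end, counting both.
30 = 7 × 4 + 2, so there are 4 full weeks plus 2 extra days.
Each full week contributes 5 weekdays (Mon–Fri): 4 × 5 = 20.
The 2 extra days are Thu, Fri — 2 of them qualify.
Total: 20 + 2 = 22.
Holidays: 24 September 1940 (Tue); 26 September 1940 (Thu); 27 September 1940 (Fri); 4 October 1940 (Fri); 8 October 1940 (Tue); 9 October 1940 (Wed); 10 October 1940 (Thu).
All 7 holidays fall on weekdays, so subtract 7.
Business days: 22 − 7 = 15.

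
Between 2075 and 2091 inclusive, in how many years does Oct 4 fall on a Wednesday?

3

Day of week of October 4 in each year:
2075: Fri, 2076: Sun, 2077: Mon, 2078: Tue, 2079: Wed ✓, 2080: Fri, 2081: Sat, 2082: Sun, 2083: Mon, 2084: Wed ✓, 2085: Thu, 2086: Fri, 2087: Sat, 2088: Mon, 2089: Tue, 2090: Wed ✓, 2091: Thu
Wednesdays: 2079, 2084, 2090.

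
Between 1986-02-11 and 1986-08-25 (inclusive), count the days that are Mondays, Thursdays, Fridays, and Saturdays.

1986-02-11 is a Tuesday.
The range spans 196 days (inclusive of both endpoints).
196 = 7 × 28, so the span is exactly 28 full weeks.
Each full week contributes 4 days from the set (Mon, Thu, Fri, Sat): 28 × 4 = 112.
Total: 112.

112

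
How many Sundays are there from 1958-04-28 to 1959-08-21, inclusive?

1958-04-28 is a Monday.
That's 481 days from start to end, counting both.
481 = 7 × 68 + 5, so there are 68 full weeks plus 5 extra days.
Each full week contributes one Sunday: 68 so far.
The 5 extra days are Mon, Tue, Wed, Thu, Fri — none qualify.
Total: 68 + 0 = 68.

68 Sundays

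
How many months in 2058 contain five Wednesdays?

A month has five Wednesdays exactly when Wednesday falls within its first (length − 28) days.
Jan: 31 days, starts Tue → 5 of Tue, Wed, Thu ✓
Feb: 28 days, starts Fri → 5 of (none)
Mar: 31 days, starts Fri → 5 of Fri, Sat, Sun
Apr: 30 days, starts Mon → 5 of Mon, Tue
May: 31 days, starts Wed → 5 of Wed, Thu, Fri ✓
Jun: 30 days, starts Sat → 5 of Sat, Sun
Jul: 31 days, starts Mon → 5 of Mon, Tue, Wed ✓
Aug: 31 days, starts Thu → 5 of Thu, Fri, Sat
Sep: 30 days, starts Sun → 5 of Sun, Mon
Oct: 31 days, starts Tue → 5 of Tue, Wed, Thu ✓
Nov: 30 days, starts Fri → 5 of Fri, Sat
Dec: 31 days, starts Sun → 5 of Sun, Mon, Tue
Months with five Wednesdays: Jan, May, Jul, Oct.

4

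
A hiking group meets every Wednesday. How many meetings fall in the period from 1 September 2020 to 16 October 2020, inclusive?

7 Wednesdays

1 September 2020 is a Tuesday.
From 1 September 2020 to 16 October 2020 is 46 days inclusive.
46 = 7 × 6 + 4, so there are 6 full weeks plus 4 extra days.
Each full week contributes one Wednesday: 6 so far.
The 4 extra days are Tuesday, Wednesday, Thursday, Friday — 1 of them qualifies.
Total: 6 + 1 = 7.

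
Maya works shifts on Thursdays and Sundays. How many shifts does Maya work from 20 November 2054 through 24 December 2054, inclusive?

10

20 November 2054 is a Friday.
That's 35 days from start to end, counting both.
35 = 7 × 5, so the span is exactly 5 full weeks.
Each full week contributes 2 days from the set (Thu, Sun): 5 × 2 = 10.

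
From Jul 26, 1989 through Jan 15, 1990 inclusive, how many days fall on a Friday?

25 Fridays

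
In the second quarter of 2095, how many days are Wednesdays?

13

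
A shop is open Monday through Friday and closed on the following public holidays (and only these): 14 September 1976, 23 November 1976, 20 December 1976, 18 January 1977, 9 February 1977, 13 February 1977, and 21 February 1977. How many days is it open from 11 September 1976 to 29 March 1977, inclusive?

136 working days

11 September 1976 is a Saturday.
The range spans 200 days (inclusive of both endpoints).
200 = 7 × 28 + 4, so there are 28 full weeks plus 4 extra days.
Each full week contributes 5 weekdays (Mon–Fri): 28 × 5 = 140.
The 4 extra days are Sat, Sun, Mon, Tue — 2 of them qualify.
Total: 140 + 2 = 142.
Holidays: 14 September 1976 (Tue); 23 November 1976 (Tue); 20 December 1976 (Mon); 18 January 1977 (Tue); 9 February 1977 (Wed); 13 February 1977 (Sun); 21 February 1977 (Mon).
6 of the 7 holidays fall on weekdays; the rest are weekends and were already excluded.
Business days: 142 − 6 = 136.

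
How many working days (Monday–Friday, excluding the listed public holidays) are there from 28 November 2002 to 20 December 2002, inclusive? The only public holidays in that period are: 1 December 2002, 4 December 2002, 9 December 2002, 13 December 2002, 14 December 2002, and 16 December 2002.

28 November 2002 is a Thursday.
The range spans 23 days (inclusive of both endpoints).
23 = 7 × 3 + 2, so there are 3 full weeks plus 2 extra days.
Each full week contributes 5 weekdays (Mon–Fri): 3 × 5 = 15.
The 2 extra days are Thursday, Friday — 2 of them qualify.
Total: 15 + 2 = 17.
Holidays: 1 December 2002 (Sun); 4 December 2002 (Wed); 9 December 2002 (Mon); 13 December 2002 (Fri); 14 December 2002 (Sat); 16 December 2002 (Mon).
4 of the 6 holidays fall on weekdays; the rest are weekends and were already excluded.
Business days: 17 − 4 = 13.

13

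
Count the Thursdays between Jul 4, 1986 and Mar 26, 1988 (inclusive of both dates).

90 Thursdays

Jul 4, 1986 is a Friday.
That's 632 days from start to end, counting both.
632 = 7 × 90 + 2, so there are 90 full weeks plus 2 extra days.
Each full week contributes one Thursday: 90 so far.
The 2 extra days are Fri, Sat — none qualify.
Total: 90 + 0 = 90.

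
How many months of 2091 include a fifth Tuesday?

A month has five Tuesdays exactly when Tuesday falls within its first (length − 28) days.
Jan: 31 days, starts Mon → 5 of Mon, Tue, Wed ✓
Feb: 28 days, starts Thu → 5 of (none)
Mar: 31 days, starts Thu → 5 of Thu, Fri, Sat
Apr: 30 days, starts Sun → 5 of Sun, Mon
May: 31 days, starts Tue → 5 of Tue, Wed, Thu ✓
Jun: 30 days, starts Fri → 5 of Fri, Sat
Jul: 31 days, starts Sun → 5 of Sun, Mon, Tue ✓
Aug: 31 days, starts Wed → 5 of Wed, Thu, Fri
Sep: 30 days, starts Sat → 5 of Sat, Sun
Oct: 31 days, starts Mon → 5 of Mon, Tue, Wed ✓
Nov: 30 days, starts Thu → 5 of Thu, Fri
Dec: 31 days, starts Sat → 5 of Sat, Sun, Mon
Months with five Tuesdays: Jan, May, Jul, Oct.

4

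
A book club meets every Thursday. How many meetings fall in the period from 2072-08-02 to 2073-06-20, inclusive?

2072-08-02 is a Tuesday.
From 2072-08-02 to 2073-06-20 is 323 days inclusive.
323 = 7 × 46 + 1, so there are 46 full weeks plus 1 extra day.
Each full week contributes one Thursday: 46 so far.
The 1 extra day is Tue — none qualify.
Total: 46 + 0 = 46.

46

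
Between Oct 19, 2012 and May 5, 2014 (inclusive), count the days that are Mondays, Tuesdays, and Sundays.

242

Oct 19, 2012 is a Friday.
The range spans 564 days (inclusive of both endpoints).
564 = 7 × 80 + 4, so there are 80 full weeks plus 4 extra days.
Each full week contributes 3 days from the set (Mon, Tue, Sun): 80 × 3 = 240.
The 4 extra days are Friday, Saturday, Sunday, Monday — 2 of them qualify.
Total: 240 + 2 = 242.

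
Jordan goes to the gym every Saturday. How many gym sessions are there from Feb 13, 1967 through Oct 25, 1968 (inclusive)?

88

Feb 13, 1967 is a Monday.
From Feb 13, 1967 to Oct 25, 1968 is 621 days inclusive.
621 = 7 × 88 + 5, so there are 88 full weeks plus 5 extra days.
Each full week contributes one Saturday: 88 so far.
The 5 extra days are Monday, Tuesday, Wednesday, Thursday, Friday — none qualify.
Total: 88 + 0 = 88.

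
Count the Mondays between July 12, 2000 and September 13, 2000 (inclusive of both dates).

9

July 12, 2000 is a Wednesday.
From July 12, 2000 to September 13, 2000 is 64 days inclusive.
64 = 7 × 9 + 1, so there are 9 full weeks plus 1 extra day.
Each full week contributes one Monday: 9 so far.
The 1 extra day is Wednesday — none qualify.
Total: 9 + 0 = 9.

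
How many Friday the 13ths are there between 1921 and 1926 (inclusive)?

10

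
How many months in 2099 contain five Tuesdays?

4

A month has five Tuesdays exactly when Tuesday falls within its first (length − 28) days.
Jan: 31 days, starts Thu → 5 of Thu, Fri, Sat
Feb: 28 days, starts Sun → 5 of (none)
Mar: 31 days, starts Sun → 5 of Sun, Mon, Tue ✓
Apr: 30 days, starts Wed → 5 of Wed, Thu
May: 31 days, starts Fri → 5 of Fri, Sat, Sun
Jun: 30 days, starts Mon → 5 of Mon, Tue ✓
Jul: 31 days, starts Wed → 5 of Wed, Thu, Fri
Aug: 31 days, starts Sat → 5 of Sat, Sun, Mon
Sep: 30 days, starts Tue → 5 of Tue, Wed ✓
Oct: 31 days, starts Thu → 5 of Thu, Fri, Sat
Nov: 30 days, starts Sun → 5 of Sun, Mon
Dec: 31 days, starts Tue → 5 of Tue, Wed, Thu ✓
Months with five Tuesdays: Mar, Jun, Sep, Dec.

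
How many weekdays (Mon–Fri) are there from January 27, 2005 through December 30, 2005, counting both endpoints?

242 weekdays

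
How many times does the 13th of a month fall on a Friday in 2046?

2

The 13th falls on a Friday when the month's 13th has weekday Fri.
Jan 13 is Sat; Feb 13 is Tue; Mar 13 is Tue; Apr 13 is Fri ✓; May 13 is Sun; Jun 13 is Wed; Jul 13 is Fri ✓; Aug 13 is Mon; Sep 13 is Thu; Oct 13 is Sat; Nov 13 is Tue; Dec 13 is Thu.
Friday the 13ths: Apr, Jul.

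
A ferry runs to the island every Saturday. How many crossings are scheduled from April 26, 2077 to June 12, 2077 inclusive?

April 26, 2077 is a Monday.
The range spans 48 days (inclusive of both endpoints).
48 = 7 × 6 + 6, so there are 6 full weeks plus 6 extra days.
Each full week contributes one Saturday: 6 so far.
The 6 extra days are Monday, Tuesday, Wednesday, Thursday, Friday, Saturday — 1 of them qualifies.
Total: 6 + 1 = 7.

7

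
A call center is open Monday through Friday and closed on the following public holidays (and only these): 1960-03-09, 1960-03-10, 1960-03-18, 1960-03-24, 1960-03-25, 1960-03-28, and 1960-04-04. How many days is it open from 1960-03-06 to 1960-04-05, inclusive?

15

1960-03-06 is a Sunday.
The range spans 31 days (inclusive of both endpoints).
31 = 7 × 4 + 3, so there are 4 full weeks plus 3 extra days.
Each full week contributes 5 weekdays (Mon–Fri): 4 × 5 = 20.
The 3 extra days are Sunday, Monday, Tuesday — 2 of them qualify.
Total: 20 + 2 = 22.
Holidays: 1960-03-09 (Wed); 1960-03-10 (Thu); 1960-03-18 (Fri); 1960-03-24 (Thu); 1960-03-25 (Fri); 1960-03-28 (Mon); 1960-04-04 (Mon).
All 7 holidays fall on weekdays, so subtract 7.
Business days: 22 − 7 = 15.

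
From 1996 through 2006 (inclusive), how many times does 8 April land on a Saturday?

2

Day of week of April 8 in each year:
1996: Mon, 1997: Tue, 1998: Wed, 1999: Thu, 2000: Sat ✓, 2001: Sun, 2002: Mon, 2003: Tue, 2004: Thu, 2005: Fri, 2006: Sat ✓
Saturdays: 2000, 2006.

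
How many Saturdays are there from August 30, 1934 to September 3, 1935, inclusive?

53

August 30, 1934 is a Thursday.
From August 30, 1934 to September 3, 1935 is 370 days inclusive.
370 = 7 × 52 + 6, so there are 52 full weeks plus 6 extra days.
Each full week contributes one Saturday: 52 so far.
The 6 extra days are Thursday, Friday, Saturday, Sunday, Monday, Tuesday — 1 of them qualifies.
Total: 52 + 1 = 53.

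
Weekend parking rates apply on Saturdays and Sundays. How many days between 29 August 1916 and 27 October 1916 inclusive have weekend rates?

16

29 August 1916 is a Tuesday.
The range spans 60 days (inclusive of both endpoints).
60 = 7 × 8 + 4, so there are 8 full weeks plus 4 extra days.
Each full week contributes 2 weekend days (Sat, Sun): 8 × 2 = 16.
The 4 extra days are Tue, Wed, Thu, Fri — none qualify.
Total: 16 + 0 = 16.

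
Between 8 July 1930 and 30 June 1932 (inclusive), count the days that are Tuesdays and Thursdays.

8 July 1930 is a Tuesday.
From 8 July 1930 to 30 June 1932 is 724 days inclusive.
724 = 7 × 103 + 3, so there are 103 full weeks plus 3 extra days.
Each full week contributes 2 days from the set (Tue, Thu): 103 × 2 = 206.
The 3 extra days are Tue, Wed, Thu — 2 of them qualify.
Total: 206 + 2 = 208.

208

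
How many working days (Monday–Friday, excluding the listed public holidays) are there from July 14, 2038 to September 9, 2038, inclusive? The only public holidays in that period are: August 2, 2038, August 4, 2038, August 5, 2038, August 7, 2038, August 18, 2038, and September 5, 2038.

July 14, 2038 is a Wednesday.
From July 14, 2038 to September 9, 2038 is 58 days inclusive.
58 = 7 × 8 + 2, so there are 8 full weeks plus 2 extra days.
Each full week contributes 5 weekdays (Mon–Fri): 8 × 5 = 40.
The 2 extra days are Wed, Thu — 2 of them qualify.
Total: 40 + 2 = 42.
Holidays: August 2, 2038 (Mon); August 4, 2038 (Wed); August 5, 2038 (Thu); August 7, 2038 (Sat); August 18, 2038 (Wed); September 5, 2038 (Sun).
4 of the 6 holidays fall on weekdays; the rest are weekends and were already excluded.
Business days: 42 − 4 = 38.

38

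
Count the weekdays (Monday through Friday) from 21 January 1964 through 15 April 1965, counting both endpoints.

323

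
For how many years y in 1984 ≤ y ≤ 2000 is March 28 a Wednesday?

2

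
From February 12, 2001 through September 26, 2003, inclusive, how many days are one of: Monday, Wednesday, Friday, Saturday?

547

February 12, 2001 is a Monday.
That's 957 days from start to end, counting both.
957 = 7 × 136 + 5, so there are 136 full weeks plus 5 extra days.
Each full week contributes 4 days from the set (Mon, Wed, Fri, Sat): 136 × 4 = 544.
The 5 extra days are Mon, Tue, Wed, Thu, Fri — 3 of them qualify.
Total: 544 + 3 = 547.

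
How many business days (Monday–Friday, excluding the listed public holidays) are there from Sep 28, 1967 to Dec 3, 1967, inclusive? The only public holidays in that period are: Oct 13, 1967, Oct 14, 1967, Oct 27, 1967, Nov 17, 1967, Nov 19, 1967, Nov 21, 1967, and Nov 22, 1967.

42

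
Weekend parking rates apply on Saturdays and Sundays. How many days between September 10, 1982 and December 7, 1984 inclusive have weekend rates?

234

September 10, 1982 is a Friday.
From September 10, 1982 to December 7, 1984 is 820 days inclusive.
820 = 7 × 117 + 1, so there are 117 full weeks plus 1 extra day.
Each full week contributes 2 weekend days (Sat, Sun): 117 × 2 = 234.
The 1 extra day is Friday — none qualify.
Total: 234 + 0 = 234.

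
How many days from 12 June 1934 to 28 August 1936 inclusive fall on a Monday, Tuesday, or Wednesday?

347

12 June 1934 is a Tuesday.
That's 809 days from start to end, counting both.
809 = 7 × 115 + 4, so there are 115 full weeks plus 4 extra days.
Each full week contributes 3 days from the set (Mon, Tue, Wed): 115 × 3 = 345.
The 4 extra days are Tue, Wed, Thu, Fri — 2 of them qualify.
Total: 345 + 2 = 347.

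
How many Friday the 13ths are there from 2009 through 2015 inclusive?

Friday-the-13ths by year:
2009: Feb, Mar, Nov
2010: Aug
2011: May
2012: Jan, Apr, Jul
2013: Sep, Dec
2014: Jun
2015: Feb, Mar, Nov

14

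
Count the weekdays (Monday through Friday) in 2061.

260

January 1, 2061 is a Saturday.
From January 1, 2061 to December 31, 2061 is 365 days inclusive.
365 = 7 × 52 + 1, so there are 52 full weeks plus 1 extra day.
Each full week contributes 5 weekdays (Mon–Fri): 52 × 5 = 260.
The 1 extra day is Sat — none qualify.
Total: 260 + 0 = 260.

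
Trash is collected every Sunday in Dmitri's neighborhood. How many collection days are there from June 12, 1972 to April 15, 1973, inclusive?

June 12, 1972 is a Monday.
That's 308 days from start to end, counting both.
308 = 7 × 44, so the span is exactly 44 full weeks.
Each full week contributes one Sunday: 44 so far.

44 Sundays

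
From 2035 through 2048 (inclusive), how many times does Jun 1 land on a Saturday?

Day of week of June 1 in each year:
2035: Fri, 2036: Sun, 2037: Mon, 2038: Tue, 2039: Wed, 2040: Fri, 2041: Sat ✓, 2042: Sun, 2043: Mon, 2044: Wed, 2045: Thu, 2046: Fri, 2047: Sat ✓, 2048: Mon
Saturdays: 2041, 2047.

2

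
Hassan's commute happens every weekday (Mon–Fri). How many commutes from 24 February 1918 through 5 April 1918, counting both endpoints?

30 weekdays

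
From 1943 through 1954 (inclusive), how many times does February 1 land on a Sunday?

2

Day of week of February 1 in each year:
1943: Mon, 1944: Tue, 1945: Thu, 1946: Fri, 1947: Sat, 1948: Sun ✓, 1949: Tue, 1950: Wed, 1951: Thu, 1952: Fri, 1953: Sun ✓, 1954: Mon
Sundays: 1948, 1953.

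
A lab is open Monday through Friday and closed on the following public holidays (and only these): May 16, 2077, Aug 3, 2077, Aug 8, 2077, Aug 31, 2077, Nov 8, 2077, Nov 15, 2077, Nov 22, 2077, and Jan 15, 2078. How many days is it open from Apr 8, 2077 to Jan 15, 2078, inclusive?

Apr 8, 2077 is a Thursday.
The range spans 283 days (inclusive of both endpoints).
283 = 7 × 40 + 3, so there are 40 full weeks plus 3 extra days.
Each full week contributes 5 weekdays (Mon–Fri): 40 × 5 = 200.
The 3 extra days are Thursday, Friday, Saturday — 2 of them qualify.
Total: 200 + 2 = 202.
Holidays: May 16, 2077 (Sun); Aug 3, 2077 (Tue); Aug 8, 2077 (Sun); Aug 31, 2077 (Tue); Nov 8, 2077 (Mon); Nov 15, 2077 (Mon); Nov 22, 2077 (Mon); Jan 15, 2078 (Sat).
5 of the 8 holidays fall on weekdays; the rest are weekends and were already excluded.
Business days: 202 − 5 = 197.

197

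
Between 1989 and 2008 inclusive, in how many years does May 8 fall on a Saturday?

Day of week of May 8 in each year:
1989: Mon, 1990: Tue, 1991: Wed, 1992: Fri, 1993: Sat ✓, 1994: Sun, 1995: Mon, 1996: Wed, 1997: Thu, 1998: Fri, 1999: Sat ✓, 2000: Mon, 2001: Tue, 2002: Wed, 2003: Thu, 2004: Sat ✓, 2005: Sun, 2006: Mon, 2007: Tue, 2008: Thu
Saturdays: 1993, 1999, 2004.

3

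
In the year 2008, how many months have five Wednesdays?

A month has five Wednesdays exactly when Wednesday falls within its first (length − 28) days.
Jan: 31 days, starts Tue → 5 of Tue, Wed, Thu ✓
Feb: 29 days, starts Fri → 5 of Fri
Mar: 31 days, starts Sat → 5 of Sat, Sun, Mon
Apr: 30 days, starts Tue → 5 of Tue, Wed ✓
May: 31 days, starts Thu → 5 of Thu, Fri, Sat
Jun: 30 days, starts Sun → 5 of Sun, Mon
Jul: 31 days, starts Tue → 5 of Tue, Wed, Thu ✓
Aug: 31 days, starts Fri → 5 of Fri, Sat, Sun
Sep: 30 days, starts Mon → 5 of Mon, Tue
Oct: 31 days, starts Wed → 5 of Wed, Thu, Fri ✓
Nov: 30 days, starts Sat → 5 of Sat, Sun
Dec: 31 days, starts Mon → 5 of Mon, Tue, Wed ✓
Months with five Wednesdays: Jan, Apr, Jul, Oct, Dec.

5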